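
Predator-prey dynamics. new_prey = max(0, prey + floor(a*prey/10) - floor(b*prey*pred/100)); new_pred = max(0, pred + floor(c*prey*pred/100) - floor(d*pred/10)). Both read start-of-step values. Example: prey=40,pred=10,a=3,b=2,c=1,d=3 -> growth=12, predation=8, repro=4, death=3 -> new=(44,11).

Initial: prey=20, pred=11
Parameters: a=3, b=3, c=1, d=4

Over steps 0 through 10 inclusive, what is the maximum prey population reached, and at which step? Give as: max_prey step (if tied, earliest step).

Step 1: prey: 20+6-6=20; pred: 11+2-4=9
Step 2: prey: 20+6-5=21; pred: 9+1-3=7
Step 3: prey: 21+6-4=23; pred: 7+1-2=6
Step 4: prey: 23+6-4=25; pred: 6+1-2=5
Step 5: prey: 25+7-3=29; pred: 5+1-2=4
Step 6: prey: 29+8-3=34; pred: 4+1-1=4
Step 7: prey: 34+10-4=40; pred: 4+1-1=4
Step 8: prey: 40+12-4=48; pred: 4+1-1=4
Step 9: prey: 48+14-5=57; pred: 4+1-1=4
Step 10: prey: 57+17-6=68; pred: 4+2-1=5
Max prey = 68 at step 10

Answer: 68 10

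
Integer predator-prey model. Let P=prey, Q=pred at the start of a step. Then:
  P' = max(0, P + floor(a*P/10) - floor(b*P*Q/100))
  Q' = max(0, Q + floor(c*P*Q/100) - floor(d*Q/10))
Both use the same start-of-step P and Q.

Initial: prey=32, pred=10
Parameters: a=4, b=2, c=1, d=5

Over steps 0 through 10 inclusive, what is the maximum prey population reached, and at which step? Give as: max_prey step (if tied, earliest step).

Answer: 127 7

Derivation:
Step 1: prey: 32+12-6=38; pred: 10+3-5=8
Step 2: prey: 38+15-6=47; pred: 8+3-4=7
Step 3: prey: 47+18-6=59; pred: 7+3-3=7
Step 4: prey: 59+23-8=74; pred: 7+4-3=8
Step 5: prey: 74+29-11=92; pred: 8+5-4=9
Step 6: prey: 92+36-16=112; pred: 9+8-4=13
Step 7: prey: 112+44-29=127; pred: 13+14-6=21
Step 8: prey: 127+50-53=124; pred: 21+26-10=37
Step 9: prey: 124+49-91=82; pred: 37+45-18=64
Step 10: prey: 82+32-104=10; pred: 64+52-32=84
Max prey = 127 at step 7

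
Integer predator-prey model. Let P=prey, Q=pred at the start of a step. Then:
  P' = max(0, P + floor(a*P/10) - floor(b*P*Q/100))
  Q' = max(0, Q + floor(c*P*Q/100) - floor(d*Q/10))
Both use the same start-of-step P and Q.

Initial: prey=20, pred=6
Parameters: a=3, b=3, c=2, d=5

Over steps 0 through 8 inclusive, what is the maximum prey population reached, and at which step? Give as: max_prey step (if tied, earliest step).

Answer: 43 7

Derivation:
Step 1: prey: 20+6-3=23; pred: 6+2-3=5
Step 2: prey: 23+6-3=26; pred: 5+2-2=5
Step 3: prey: 26+7-3=30; pred: 5+2-2=5
Step 4: prey: 30+9-4=35; pred: 5+3-2=6
Step 5: prey: 35+10-6=39; pred: 6+4-3=7
Step 6: prey: 39+11-8=42; pred: 7+5-3=9
Step 7: prey: 42+12-11=43; pred: 9+7-4=12
Step 8: prey: 43+12-15=40; pred: 12+10-6=16
Max prey = 43 at step 7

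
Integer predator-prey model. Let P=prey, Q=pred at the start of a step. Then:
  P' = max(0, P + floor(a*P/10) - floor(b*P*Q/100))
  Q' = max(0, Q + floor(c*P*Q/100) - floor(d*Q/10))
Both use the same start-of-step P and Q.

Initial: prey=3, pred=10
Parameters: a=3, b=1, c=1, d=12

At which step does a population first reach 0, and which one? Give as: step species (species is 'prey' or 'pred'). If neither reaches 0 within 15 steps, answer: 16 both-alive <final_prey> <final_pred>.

Answer: 1 pred

Derivation:
Step 1: prey: 3+0-0=3; pred: 10+0-12=0
First extinction: pred at step 1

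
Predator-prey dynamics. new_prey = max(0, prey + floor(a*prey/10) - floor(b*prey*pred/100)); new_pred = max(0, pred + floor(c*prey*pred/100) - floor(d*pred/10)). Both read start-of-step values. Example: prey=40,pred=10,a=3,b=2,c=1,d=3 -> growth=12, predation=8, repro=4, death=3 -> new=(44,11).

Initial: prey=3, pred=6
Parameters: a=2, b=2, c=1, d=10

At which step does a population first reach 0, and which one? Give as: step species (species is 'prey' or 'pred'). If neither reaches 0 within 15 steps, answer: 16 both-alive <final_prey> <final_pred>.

Step 1: prey: 3+0-0=3; pred: 6+0-6=0
First extinction: pred at step 1

Answer: 1 pred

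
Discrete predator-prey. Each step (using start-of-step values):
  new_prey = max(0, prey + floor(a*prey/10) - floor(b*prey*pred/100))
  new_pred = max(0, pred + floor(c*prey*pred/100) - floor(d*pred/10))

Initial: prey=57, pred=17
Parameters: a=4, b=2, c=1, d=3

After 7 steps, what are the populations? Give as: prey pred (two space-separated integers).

Step 1: prey: 57+22-19=60; pred: 17+9-5=21
Step 2: prey: 60+24-25=59; pred: 21+12-6=27
Step 3: prey: 59+23-31=51; pred: 27+15-8=34
Step 4: prey: 51+20-34=37; pred: 34+17-10=41
Step 5: prey: 37+14-30=21; pred: 41+15-12=44
Step 6: prey: 21+8-18=11; pred: 44+9-13=40
Step 7: prey: 11+4-8=7; pred: 40+4-12=32

Answer: 7 32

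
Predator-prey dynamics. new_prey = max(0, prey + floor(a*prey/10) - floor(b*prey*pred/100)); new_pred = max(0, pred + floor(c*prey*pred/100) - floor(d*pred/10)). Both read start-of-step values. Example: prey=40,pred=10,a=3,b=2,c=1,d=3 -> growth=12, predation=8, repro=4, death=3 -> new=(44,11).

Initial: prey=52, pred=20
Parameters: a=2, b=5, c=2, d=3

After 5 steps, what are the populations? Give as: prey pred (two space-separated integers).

Answer: 0 11

Derivation:
Step 1: prey: 52+10-52=10; pred: 20+20-6=34
Step 2: prey: 10+2-17=0; pred: 34+6-10=30
Step 3: prey: 0+0-0=0; pred: 30+0-9=21
Step 4: prey: 0+0-0=0; pred: 21+0-6=15
Step 5: prey: 0+0-0=0; pred: 15+0-4=11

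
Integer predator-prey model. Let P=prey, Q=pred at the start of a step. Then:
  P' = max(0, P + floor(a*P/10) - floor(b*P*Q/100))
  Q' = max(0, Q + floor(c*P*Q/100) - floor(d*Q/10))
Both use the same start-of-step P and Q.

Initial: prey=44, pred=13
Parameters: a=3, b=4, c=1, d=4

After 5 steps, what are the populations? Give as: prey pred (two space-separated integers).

Step 1: prey: 44+13-22=35; pred: 13+5-5=13
Step 2: prey: 35+10-18=27; pred: 13+4-5=12
Step 3: prey: 27+8-12=23; pred: 12+3-4=11
Step 4: prey: 23+6-10=19; pred: 11+2-4=9
Step 5: prey: 19+5-6=18; pred: 9+1-3=7

Answer: 18 7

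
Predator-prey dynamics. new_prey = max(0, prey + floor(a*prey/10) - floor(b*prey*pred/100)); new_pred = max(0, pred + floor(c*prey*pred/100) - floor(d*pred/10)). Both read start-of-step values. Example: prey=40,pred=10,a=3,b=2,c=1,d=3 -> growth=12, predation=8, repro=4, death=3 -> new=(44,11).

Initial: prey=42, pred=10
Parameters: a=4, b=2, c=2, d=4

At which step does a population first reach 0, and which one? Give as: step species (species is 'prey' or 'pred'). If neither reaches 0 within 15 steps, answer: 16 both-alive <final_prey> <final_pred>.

Answer: 6 prey

Derivation:
Step 1: prey: 42+16-8=50; pred: 10+8-4=14
Step 2: prey: 50+20-14=56; pred: 14+14-5=23
Step 3: prey: 56+22-25=53; pred: 23+25-9=39
Step 4: prey: 53+21-41=33; pred: 39+41-15=65
Step 5: prey: 33+13-42=4; pred: 65+42-26=81
Step 6: prey: 4+1-6=0; pred: 81+6-32=55
First extinction: prey at step 6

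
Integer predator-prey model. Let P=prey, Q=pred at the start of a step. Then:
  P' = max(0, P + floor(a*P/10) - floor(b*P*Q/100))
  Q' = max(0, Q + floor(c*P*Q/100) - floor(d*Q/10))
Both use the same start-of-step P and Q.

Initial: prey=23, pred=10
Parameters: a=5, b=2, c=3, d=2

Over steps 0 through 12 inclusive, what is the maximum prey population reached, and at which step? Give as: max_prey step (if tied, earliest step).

Answer: 38 3

Derivation:
Step 1: prey: 23+11-4=30; pred: 10+6-2=14
Step 2: prey: 30+15-8=37; pred: 14+12-2=24
Step 3: prey: 37+18-17=38; pred: 24+26-4=46
Step 4: prey: 38+19-34=23; pred: 46+52-9=89
Step 5: prey: 23+11-40=0; pred: 89+61-17=133
Step 6: prey: 0+0-0=0; pred: 133+0-26=107
Step 7: prey: 0+0-0=0; pred: 107+0-21=86
Step 8: prey: 0+0-0=0; pred: 86+0-17=69
Step 9: prey: 0+0-0=0; pred: 69+0-13=56
Step 10: prey: 0+0-0=0; pred: 56+0-11=45
Step 11: prey: 0+0-0=0; pred: 45+0-9=36
Step 12: prey: 0+0-0=0; pred: 36+0-7=29
Max prey = 38 at step 3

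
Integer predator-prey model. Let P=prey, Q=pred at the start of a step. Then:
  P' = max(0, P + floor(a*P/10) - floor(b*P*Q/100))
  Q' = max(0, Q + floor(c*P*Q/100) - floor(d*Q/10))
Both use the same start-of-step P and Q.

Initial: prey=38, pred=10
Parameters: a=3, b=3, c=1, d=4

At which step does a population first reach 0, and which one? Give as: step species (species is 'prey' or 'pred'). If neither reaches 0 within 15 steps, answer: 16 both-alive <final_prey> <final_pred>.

Answer: 16 both-alive 47 10

Derivation:
Step 1: prey: 38+11-11=38; pred: 10+3-4=9
Step 2: prey: 38+11-10=39; pred: 9+3-3=9
Step 3: prey: 39+11-10=40; pred: 9+3-3=9
Step 4: prey: 40+12-10=42; pred: 9+3-3=9
Step 5: prey: 42+12-11=43; pred: 9+3-3=9
Step 6: prey: 43+12-11=44; pred: 9+3-3=9
Step 7: prey: 44+13-11=46; pred: 9+3-3=9
Step 8: prey: 46+13-12=47; pred: 9+4-3=10
Step 9: prey: 47+14-14=47; pred: 10+4-4=10
Steps 10-15: state stable at prey=47, pred=10 (no change)
No extinction within 15 steps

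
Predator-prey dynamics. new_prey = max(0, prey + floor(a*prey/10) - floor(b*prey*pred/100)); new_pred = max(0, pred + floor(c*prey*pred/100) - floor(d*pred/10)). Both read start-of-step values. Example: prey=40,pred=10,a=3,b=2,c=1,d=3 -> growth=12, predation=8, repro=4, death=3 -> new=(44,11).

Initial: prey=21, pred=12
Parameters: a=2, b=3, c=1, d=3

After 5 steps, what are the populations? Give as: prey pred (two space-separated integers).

Step 1: prey: 21+4-7=18; pred: 12+2-3=11
Step 2: prey: 18+3-5=16; pred: 11+1-3=9
Step 3: prey: 16+3-4=15; pred: 9+1-2=8
Step 4: prey: 15+3-3=15; pred: 8+1-2=7
Step 5: prey: 15+3-3=15; pred: 7+1-2=6

Answer: 15 6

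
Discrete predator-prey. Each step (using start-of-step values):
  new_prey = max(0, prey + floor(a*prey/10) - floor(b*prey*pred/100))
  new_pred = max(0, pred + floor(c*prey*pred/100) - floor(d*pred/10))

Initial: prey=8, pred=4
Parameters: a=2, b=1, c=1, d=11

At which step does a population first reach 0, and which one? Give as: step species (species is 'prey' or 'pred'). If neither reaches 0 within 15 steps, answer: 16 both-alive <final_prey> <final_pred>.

Step 1: prey: 8+1-0=9; pred: 4+0-4=0
First extinction: pred at step 1

Answer: 1 pred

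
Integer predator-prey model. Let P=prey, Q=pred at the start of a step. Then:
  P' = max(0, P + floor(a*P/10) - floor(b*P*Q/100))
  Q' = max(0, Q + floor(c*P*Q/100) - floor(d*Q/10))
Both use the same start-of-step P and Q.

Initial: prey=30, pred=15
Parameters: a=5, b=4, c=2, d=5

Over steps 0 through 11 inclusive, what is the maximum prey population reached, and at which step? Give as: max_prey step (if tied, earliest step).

Step 1: prey: 30+15-18=27; pred: 15+9-7=17
Step 2: prey: 27+13-18=22; pred: 17+9-8=18
Step 3: prey: 22+11-15=18; pred: 18+7-9=16
Step 4: prey: 18+9-11=16; pred: 16+5-8=13
Step 5: prey: 16+8-8=16; pred: 13+4-6=11
Step 6: prey: 16+8-7=17; pred: 11+3-5=9
Step 7: prey: 17+8-6=19; pred: 9+3-4=8
Step 8: prey: 19+9-6=22; pred: 8+3-4=7
Step 9: prey: 22+11-6=27; pred: 7+3-3=7
Step 10: prey: 27+13-7=33; pred: 7+3-3=7
Step 11: prey: 33+16-9=40; pred: 7+4-3=8
Max prey = 40 at step 11

Answer: 40 11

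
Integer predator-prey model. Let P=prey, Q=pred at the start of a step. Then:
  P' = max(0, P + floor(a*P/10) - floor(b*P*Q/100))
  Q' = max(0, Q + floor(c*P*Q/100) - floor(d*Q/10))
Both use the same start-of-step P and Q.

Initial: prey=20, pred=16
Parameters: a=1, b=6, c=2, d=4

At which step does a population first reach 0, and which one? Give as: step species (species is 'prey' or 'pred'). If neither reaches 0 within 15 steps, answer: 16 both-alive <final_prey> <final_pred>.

Answer: 16 both-alive 1 2

Derivation:
Step 1: prey: 20+2-19=3; pred: 16+6-6=16
Step 2: prey: 3+0-2=1; pred: 16+0-6=10
Step 3: prey: 1+0-0=1; pred: 10+0-4=6
Step 4: prey: 1+0-0=1; pred: 6+0-2=4
Step 5: prey: 1+0-0=1; pred: 4+0-1=3
Step 6: prey: 1+0-0=1; pred: 3+0-1=2
Step 7: prey: 1+0-0=1; pred: 2+0-0=2
Steps 8-15: state stable at prey=1, pred=2 (no change)
No extinction within 15 steps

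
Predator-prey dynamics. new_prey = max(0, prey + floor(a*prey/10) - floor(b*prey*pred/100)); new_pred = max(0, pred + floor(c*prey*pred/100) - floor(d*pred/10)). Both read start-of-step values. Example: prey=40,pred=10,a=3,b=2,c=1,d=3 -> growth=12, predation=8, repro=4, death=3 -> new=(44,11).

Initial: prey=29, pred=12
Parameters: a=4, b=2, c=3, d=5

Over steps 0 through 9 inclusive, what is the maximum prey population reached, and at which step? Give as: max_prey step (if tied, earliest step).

Answer: 37 2

Derivation:
Step 1: prey: 29+11-6=34; pred: 12+10-6=16
Step 2: prey: 34+13-10=37; pred: 16+16-8=24
Step 3: prey: 37+14-17=34; pred: 24+26-12=38
Step 4: prey: 34+13-25=22; pred: 38+38-19=57
Step 5: prey: 22+8-25=5; pred: 57+37-28=66
Step 6: prey: 5+2-6=1; pred: 66+9-33=42
Step 7: prey: 1+0-0=1; pred: 42+1-21=22
Step 8: prey: 1+0-0=1; pred: 22+0-11=11
Step 9: prey: 1+0-0=1; pred: 11+0-5=6
Max prey = 37 at step 2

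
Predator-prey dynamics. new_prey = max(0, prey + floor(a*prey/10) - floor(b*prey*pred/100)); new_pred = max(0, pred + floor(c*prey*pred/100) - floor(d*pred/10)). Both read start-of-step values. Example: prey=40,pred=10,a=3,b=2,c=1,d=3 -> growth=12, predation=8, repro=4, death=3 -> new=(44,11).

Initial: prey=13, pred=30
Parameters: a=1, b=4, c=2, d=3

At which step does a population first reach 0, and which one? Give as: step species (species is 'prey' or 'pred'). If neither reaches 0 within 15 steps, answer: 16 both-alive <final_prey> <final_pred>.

Answer: 1 prey

Derivation:
Step 1: prey: 13+1-15=0; pred: 30+7-9=28
First extinction: prey at step 1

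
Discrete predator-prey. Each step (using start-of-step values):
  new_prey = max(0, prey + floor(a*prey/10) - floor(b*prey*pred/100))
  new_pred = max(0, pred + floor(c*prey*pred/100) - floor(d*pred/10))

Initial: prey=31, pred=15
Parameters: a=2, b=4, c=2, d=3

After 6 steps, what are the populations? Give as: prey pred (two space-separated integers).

Step 1: prey: 31+6-18=19; pred: 15+9-4=20
Step 2: prey: 19+3-15=7; pred: 20+7-6=21
Step 3: prey: 7+1-5=3; pred: 21+2-6=17
Step 4: prey: 3+0-2=1; pred: 17+1-5=13
Step 5: prey: 1+0-0=1; pred: 13+0-3=10
Step 6: prey: 1+0-0=1; pred: 10+0-3=7

Answer: 1 7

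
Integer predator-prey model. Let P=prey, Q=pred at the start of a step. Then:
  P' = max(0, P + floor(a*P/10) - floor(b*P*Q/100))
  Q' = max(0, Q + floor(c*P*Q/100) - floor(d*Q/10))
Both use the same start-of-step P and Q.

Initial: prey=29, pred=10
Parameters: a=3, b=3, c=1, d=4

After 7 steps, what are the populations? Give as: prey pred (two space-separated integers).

Step 1: prey: 29+8-8=29; pred: 10+2-4=8
Step 2: prey: 29+8-6=31; pred: 8+2-3=7
Step 3: prey: 31+9-6=34; pred: 7+2-2=7
Step 4: prey: 34+10-7=37; pred: 7+2-2=7
Step 5: prey: 37+11-7=41; pred: 7+2-2=7
Step 6: prey: 41+12-8=45; pred: 7+2-2=7
Step 7: prey: 45+13-9=49; pred: 7+3-2=8

Answer: 49 8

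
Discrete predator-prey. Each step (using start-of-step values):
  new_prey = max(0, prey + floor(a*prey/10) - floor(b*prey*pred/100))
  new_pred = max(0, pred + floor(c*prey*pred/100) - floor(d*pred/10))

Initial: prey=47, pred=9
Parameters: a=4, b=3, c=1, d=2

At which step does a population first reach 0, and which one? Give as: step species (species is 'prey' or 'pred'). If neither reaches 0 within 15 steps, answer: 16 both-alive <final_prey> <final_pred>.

Answer: 16 both-alive 1 7

Derivation:
Step 1: prey: 47+18-12=53; pred: 9+4-1=12
Step 2: prey: 53+21-19=55; pred: 12+6-2=16
Step 3: prey: 55+22-26=51; pred: 16+8-3=21
Step 4: prey: 51+20-32=39; pred: 21+10-4=27
Step 5: prey: 39+15-31=23; pred: 27+10-5=32
Step 6: prey: 23+9-22=10; pred: 32+7-6=33
Step 7: prey: 10+4-9=5; pred: 33+3-6=30
Step 8: prey: 5+2-4=3; pred: 30+1-6=25
Step 9: prey: 3+1-2=2; pred: 25+0-5=20
Step 10: prey: 2+0-1=1; pred: 20+0-4=16
Step 11: prey: 1+0-0=1; pred: 16+0-3=13
Step 12: prey: 1+0-0=1; pred: 13+0-2=11
Step 13: prey: 1+0-0=1; pred: 11+0-2=9
Step 14: prey: 1+0-0=1; pred: 9+0-1=8
Step 15: prey: 1+0-0=1; pred: 8+0-1=7
No extinction within 15 steps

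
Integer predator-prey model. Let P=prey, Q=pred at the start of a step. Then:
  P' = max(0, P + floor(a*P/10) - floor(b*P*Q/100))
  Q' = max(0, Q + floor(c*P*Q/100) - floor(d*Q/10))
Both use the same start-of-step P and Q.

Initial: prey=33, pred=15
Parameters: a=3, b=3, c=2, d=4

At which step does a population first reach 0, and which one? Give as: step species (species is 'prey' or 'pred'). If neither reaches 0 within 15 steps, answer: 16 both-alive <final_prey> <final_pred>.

Step 1: prey: 33+9-14=28; pred: 15+9-6=18
Step 2: prey: 28+8-15=21; pred: 18+10-7=21
Step 3: prey: 21+6-13=14; pred: 21+8-8=21
Step 4: prey: 14+4-8=10; pred: 21+5-8=18
Step 5: prey: 10+3-5=8; pred: 18+3-7=14
Step 6: prey: 8+2-3=7; pred: 14+2-5=11
Step 7: prey: 7+2-2=7; pred: 11+1-4=8
Step 8: prey: 7+2-1=8; pred: 8+1-3=6
Step 9: prey: 8+2-1=9; pred: 6+0-2=4
Step 10: prey: 9+2-1=10; pred: 4+0-1=3
Step 11: prey: 10+3-0=13; pred: 3+0-1=2
Step 12: prey: 13+3-0=16; pred: 2+0-0=2
Step 13: prey: 16+4-0=20; pred: 2+0-0=2
Step 14: prey: 20+6-1=25; pred: 2+0-0=2
Step 15: prey: 25+7-1=31; pred: 2+1-0=3
No extinction within 15 steps

Answer: 16 both-alive 31 3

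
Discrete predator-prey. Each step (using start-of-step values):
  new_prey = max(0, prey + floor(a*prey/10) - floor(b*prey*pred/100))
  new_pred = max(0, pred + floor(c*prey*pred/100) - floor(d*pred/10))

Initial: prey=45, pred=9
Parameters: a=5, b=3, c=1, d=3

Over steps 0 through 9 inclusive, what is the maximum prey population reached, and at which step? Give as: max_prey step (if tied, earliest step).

Answer: 70 3

Derivation:
Step 1: prey: 45+22-12=55; pred: 9+4-2=11
Step 2: prey: 55+27-18=64; pred: 11+6-3=14
Step 3: prey: 64+32-26=70; pred: 14+8-4=18
Step 4: prey: 70+35-37=68; pred: 18+12-5=25
Step 5: prey: 68+34-51=51; pred: 25+17-7=35
Step 6: prey: 51+25-53=23; pred: 35+17-10=42
Step 7: prey: 23+11-28=6; pred: 42+9-12=39
Step 8: prey: 6+3-7=2; pred: 39+2-11=30
Step 9: prey: 2+1-1=2; pred: 30+0-9=21
Max prey = 70 at step 3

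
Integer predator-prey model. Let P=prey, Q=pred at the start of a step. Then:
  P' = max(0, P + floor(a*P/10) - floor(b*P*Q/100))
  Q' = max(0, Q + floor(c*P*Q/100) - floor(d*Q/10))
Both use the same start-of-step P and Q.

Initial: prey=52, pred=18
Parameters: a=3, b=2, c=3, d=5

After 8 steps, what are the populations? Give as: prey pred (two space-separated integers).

Step 1: prey: 52+15-18=49; pred: 18+28-9=37
Step 2: prey: 49+14-36=27; pred: 37+54-18=73
Step 3: prey: 27+8-39=0; pred: 73+59-36=96
Step 4: prey: 0+0-0=0; pred: 96+0-48=48
Step 5: prey: 0+0-0=0; pred: 48+0-24=24
Step 6: prey: 0+0-0=0; pred: 24+0-12=12
Step 7: prey: 0+0-0=0; pred: 12+0-6=6
Step 8: prey: 0+0-0=0; pred: 6+0-3=3

Answer: 0 3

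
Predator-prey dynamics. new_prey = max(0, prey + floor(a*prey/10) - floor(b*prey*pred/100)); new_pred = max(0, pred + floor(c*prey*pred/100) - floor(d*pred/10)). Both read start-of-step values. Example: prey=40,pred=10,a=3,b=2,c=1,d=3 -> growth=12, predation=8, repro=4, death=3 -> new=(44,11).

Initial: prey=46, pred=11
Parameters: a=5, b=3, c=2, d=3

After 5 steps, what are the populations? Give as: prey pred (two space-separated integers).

Step 1: prey: 46+23-15=54; pred: 11+10-3=18
Step 2: prey: 54+27-29=52; pred: 18+19-5=32
Step 3: prey: 52+26-49=29; pred: 32+33-9=56
Step 4: prey: 29+14-48=0; pred: 56+32-16=72
Step 5: prey: 0+0-0=0; pred: 72+0-21=51

Answer: 0 51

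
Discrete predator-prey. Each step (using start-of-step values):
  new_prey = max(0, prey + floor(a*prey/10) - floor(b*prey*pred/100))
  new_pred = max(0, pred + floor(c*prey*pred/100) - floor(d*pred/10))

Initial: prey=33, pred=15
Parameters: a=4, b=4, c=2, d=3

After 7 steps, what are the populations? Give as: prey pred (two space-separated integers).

Step 1: prey: 33+13-19=27; pred: 15+9-4=20
Step 2: prey: 27+10-21=16; pred: 20+10-6=24
Step 3: prey: 16+6-15=7; pred: 24+7-7=24
Step 4: prey: 7+2-6=3; pred: 24+3-7=20
Step 5: prey: 3+1-2=2; pred: 20+1-6=15
Step 6: prey: 2+0-1=1; pred: 15+0-4=11
Step 7: prey: 1+0-0=1; pred: 11+0-3=8

Answer: 1 8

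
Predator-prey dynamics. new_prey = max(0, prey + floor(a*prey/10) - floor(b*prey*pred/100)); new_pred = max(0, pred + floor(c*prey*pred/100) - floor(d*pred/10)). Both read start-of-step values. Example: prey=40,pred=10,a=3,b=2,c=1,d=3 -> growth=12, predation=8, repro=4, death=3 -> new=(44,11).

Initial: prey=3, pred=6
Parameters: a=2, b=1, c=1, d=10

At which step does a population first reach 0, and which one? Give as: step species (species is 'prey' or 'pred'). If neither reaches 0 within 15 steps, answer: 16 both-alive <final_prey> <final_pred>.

Answer: 1 pred

Derivation:
Step 1: prey: 3+0-0=3; pred: 6+0-6=0
First extinction: pred at step 1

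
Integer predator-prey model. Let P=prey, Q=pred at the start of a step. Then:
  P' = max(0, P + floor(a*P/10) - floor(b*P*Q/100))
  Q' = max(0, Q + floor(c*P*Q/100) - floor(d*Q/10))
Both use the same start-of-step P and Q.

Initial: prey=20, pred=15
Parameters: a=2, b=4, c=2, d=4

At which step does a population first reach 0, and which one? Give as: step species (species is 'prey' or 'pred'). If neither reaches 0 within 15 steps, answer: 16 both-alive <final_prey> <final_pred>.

Step 1: prey: 20+4-12=12; pred: 15+6-6=15
Step 2: prey: 12+2-7=7; pred: 15+3-6=12
Step 3: prey: 7+1-3=5; pred: 12+1-4=9
Step 4: prey: 5+1-1=5; pred: 9+0-3=6
Step 5: prey: 5+1-1=5; pred: 6+0-2=4
Step 6: prey: 5+1-0=6; pred: 4+0-1=3
Step 7: prey: 6+1-0=7; pred: 3+0-1=2
Step 8: prey: 7+1-0=8; pred: 2+0-0=2
Step 9: prey: 8+1-0=9; pred: 2+0-0=2
Step 10: prey: 9+1-0=10; pred: 2+0-0=2
Step 11: prey: 10+2-0=12; pred: 2+0-0=2
Step 12: prey: 12+2-0=14; pred: 2+0-0=2
Step 13: prey: 14+2-1=15; pred: 2+0-0=2
Step 14: prey: 15+3-1=17; pred: 2+0-0=2
Step 15: prey: 17+3-1=19; pred: 2+0-0=2
No extinction within 15 steps

Answer: 16 both-alive 19 2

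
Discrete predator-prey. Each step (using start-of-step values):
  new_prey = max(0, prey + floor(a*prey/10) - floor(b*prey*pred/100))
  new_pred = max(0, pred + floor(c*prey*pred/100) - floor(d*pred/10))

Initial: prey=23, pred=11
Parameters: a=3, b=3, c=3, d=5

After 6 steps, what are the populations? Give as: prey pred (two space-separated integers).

Step 1: prey: 23+6-7=22; pred: 11+7-5=13
Step 2: prey: 22+6-8=20; pred: 13+8-6=15
Step 3: prey: 20+6-9=17; pred: 15+9-7=17
Step 4: prey: 17+5-8=14; pred: 17+8-8=17
Step 5: prey: 14+4-7=11; pred: 17+7-8=16
Step 6: prey: 11+3-5=9; pred: 16+5-8=13

Answer: 9 13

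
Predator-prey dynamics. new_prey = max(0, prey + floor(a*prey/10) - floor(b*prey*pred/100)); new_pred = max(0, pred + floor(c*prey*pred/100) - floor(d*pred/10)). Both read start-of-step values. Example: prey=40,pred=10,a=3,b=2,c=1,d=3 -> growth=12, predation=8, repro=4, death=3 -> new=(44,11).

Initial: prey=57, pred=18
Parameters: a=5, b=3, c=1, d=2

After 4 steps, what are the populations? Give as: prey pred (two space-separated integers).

Answer: 6 40

Derivation:
Step 1: prey: 57+28-30=55; pred: 18+10-3=25
Step 2: prey: 55+27-41=41; pred: 25+13-5=33
Step 3: prey: 41+20-40=21; pred: 33+13-6=40
Step 4: prey: 21+10-25=6; pred: 40+8-8=40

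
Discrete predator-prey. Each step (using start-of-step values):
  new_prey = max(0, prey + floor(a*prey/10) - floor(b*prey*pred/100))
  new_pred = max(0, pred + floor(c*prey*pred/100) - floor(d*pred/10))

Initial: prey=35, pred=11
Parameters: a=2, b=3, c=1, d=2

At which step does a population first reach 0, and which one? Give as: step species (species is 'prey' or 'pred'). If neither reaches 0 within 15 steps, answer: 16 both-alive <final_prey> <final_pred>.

Step 1: prey: 35+7-11=31; pred: 11+3-2=12
Step 2: prey: 31+6-11=26; pred: 12+3-2=13
Step 3: prey: 26+5-10=21; pred: 13+3-2=14
Step 4: prey: 21+4-8=17; pred: 14+2-2=14
Step 5: prey: 17+3-7=13; pred: 14+2-2=14
Step 6: prey: 13+2-5=10; pred: 14+1-2=13
Step 7: prey: 10+2-3=9; pred: 13+1-2=12
Step 8: prey: 9+1-3=7; pred: 12+1-2=11
Step 9: prey: 7+1-2=6; pred: 11+0-2=9
Step 10: prey: 6+1-1=6; pred: 9+0-1=8
Step 11: prey: 6+1-1=6; pred: 8+0-1=7
Step 12: prey: 6+1-1=6; pred: 7+0-1=6
Step 13: prey: 6+1-1=6; pred: 6+0-1=5
Step 14: prey: 6+1-0=7; pred: 5+0-1=4
Step 15: prey: 7+1-0=8; pred: 4+0-0=4
No extinction within 15 steps

Answer: 16 both-alive 8 4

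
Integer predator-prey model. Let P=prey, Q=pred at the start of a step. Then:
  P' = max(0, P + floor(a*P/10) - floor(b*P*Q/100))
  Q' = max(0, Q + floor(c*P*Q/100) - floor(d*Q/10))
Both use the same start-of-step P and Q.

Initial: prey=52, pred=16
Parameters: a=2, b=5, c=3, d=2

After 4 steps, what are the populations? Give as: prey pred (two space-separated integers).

Step 1: prey: 52+10-41=21; pred: 16+24-3=37
Step 2: prey: 21+4-38=0; pred: 37+23-7=53
Step 3: prey: 0+0-0=0; pred: 53+0-10=43
Step 4: prey: 0+0-0=0; pred: 43+0-8=35

Answer: 0 35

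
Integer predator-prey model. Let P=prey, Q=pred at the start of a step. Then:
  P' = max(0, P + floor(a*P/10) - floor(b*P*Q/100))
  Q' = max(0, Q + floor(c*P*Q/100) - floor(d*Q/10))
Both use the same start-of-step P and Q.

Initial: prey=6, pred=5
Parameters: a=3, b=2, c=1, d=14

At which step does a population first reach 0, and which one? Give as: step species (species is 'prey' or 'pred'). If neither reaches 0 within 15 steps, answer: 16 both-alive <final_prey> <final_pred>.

Step 1: prey: 6+1-0=7; pred: 5+0-7=0
First extinction: pred at step 1

Answer: 1 pred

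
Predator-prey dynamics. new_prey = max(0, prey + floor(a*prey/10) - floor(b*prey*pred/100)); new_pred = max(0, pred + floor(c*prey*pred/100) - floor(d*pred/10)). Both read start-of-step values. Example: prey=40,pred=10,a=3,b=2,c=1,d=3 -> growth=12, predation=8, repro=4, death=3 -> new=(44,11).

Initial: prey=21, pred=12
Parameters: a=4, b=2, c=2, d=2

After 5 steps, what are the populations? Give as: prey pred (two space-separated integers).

Step 1: prey: 21+8-5=24; pred: 12+5-2=15
Step 2: prey: 24+9-7=26; pred: 15+7-3=19
Step 3: prey: 26+10-9=27; pred: 19+9-3=25
Step 4: prey: 27+10-13=24; pred: 25+13-5=33
Step 5: prey: 24+9-15=18; pred: 33+15-6=42

Answer: 18 42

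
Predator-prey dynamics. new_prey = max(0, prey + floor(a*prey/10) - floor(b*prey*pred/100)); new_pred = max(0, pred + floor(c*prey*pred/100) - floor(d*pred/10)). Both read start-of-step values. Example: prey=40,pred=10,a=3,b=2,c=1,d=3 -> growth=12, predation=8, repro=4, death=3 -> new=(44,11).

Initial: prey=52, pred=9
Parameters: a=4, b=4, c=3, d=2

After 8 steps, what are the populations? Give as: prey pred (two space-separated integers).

Step 1: prey: 52+20-18=54; pred: 9+14-1=22
Step 2: prey: 54+21-47=28; pred: 22+35-4=53
Step 3: prey: 28+11-59=0; pred: 53+44-10=87
Step 4: prey: 0+0-0=0; pred: 87+0-17=70
Step 5: prey: 0+0-0=0; pred: 70+0-14=56
Step 6: prey: 0+0-0=0; pred: 56+0-11=45
Step 7: prey: 0+0-0=0; pred: 45+0-9=36
Step 8: prey: 0+0-0=0; pred: 36+0-7=29

Answer: 0 29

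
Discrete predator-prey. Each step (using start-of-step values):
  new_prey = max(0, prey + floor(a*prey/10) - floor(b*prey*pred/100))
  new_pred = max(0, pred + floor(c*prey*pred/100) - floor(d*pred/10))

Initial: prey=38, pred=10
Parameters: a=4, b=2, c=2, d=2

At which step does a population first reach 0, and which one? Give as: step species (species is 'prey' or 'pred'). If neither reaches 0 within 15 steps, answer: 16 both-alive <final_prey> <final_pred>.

Answer: 5 prey

Derivation:
Step 1: prey: 38+15-7=46; pred: 10+7-2=15
Step 2: prey: 46+18-13=51; pred: 15+13-3=25
Step 3: prey: 51+20-25=46; pred: 25+25-5=45
Step 4: prey: 46+18-41=23; pred: 45+41-9=77
Step 5: prey: 23+9-35=0; pred: 77+35-15=97
First extinction: prey at step 5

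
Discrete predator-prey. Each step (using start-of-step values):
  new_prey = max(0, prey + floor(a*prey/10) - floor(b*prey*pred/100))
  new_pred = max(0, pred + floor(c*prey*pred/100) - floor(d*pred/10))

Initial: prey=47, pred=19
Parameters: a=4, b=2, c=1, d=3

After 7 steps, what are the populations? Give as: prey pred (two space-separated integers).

Step 1: prey: 47+18-17=48; pred: 19+8-5=22
Step 2: prey: 48+19-21=46; pred: 22+10-6=26
Step 3: prey: 46+18-23=41; pred: 26+11-7=30
Step 4: prey: 41+16-24=33; pred: 30+12-9=33
Step 5: prey: 33+13-21=25; pred: 33+10-9=34
Step 6: prey: 25+10-17=18; pred: 34+8-10=32
Step 7: prey: 18+7-11=14; pred: 32+5-9=28

Answer: 14 28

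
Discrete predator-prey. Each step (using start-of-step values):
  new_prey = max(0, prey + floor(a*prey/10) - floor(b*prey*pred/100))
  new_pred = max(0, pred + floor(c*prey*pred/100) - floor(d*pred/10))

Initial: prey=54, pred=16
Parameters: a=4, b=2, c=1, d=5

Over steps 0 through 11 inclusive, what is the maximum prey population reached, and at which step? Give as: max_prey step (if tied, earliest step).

Answer: 68 4

Derivation:
Step 1: prey: 54+21-17=58; pred: 16+8-8=16
Step 2: prey: 58+23-18=63; pred: 16+9-8=17
Step 3: prey: 63+25-21=67; pred: 17+10-8=19
Step 4: prey: 67+26-25=68; pred: 19+12-9=22
Step 5: prey: 68+27-29=66; pred: 22+14-11=25
Step 6: prey: 66+26-33=59; pred: 25+16-12=29
Step 7: prey: 59+23-34=48; pred: 29+17-14=32
Step 8: prey: 48+19-30=37; pred: 32+15-16=31
Step 9: prey: 37+14-22=29; pred: 31+11-15=27
Step 10: prey: 29+11-15=25; pred: 27+7-13=21
Step 11: prey: 25+10-10=25; pred: 21+5-10=16
Max prey = 68 at step 4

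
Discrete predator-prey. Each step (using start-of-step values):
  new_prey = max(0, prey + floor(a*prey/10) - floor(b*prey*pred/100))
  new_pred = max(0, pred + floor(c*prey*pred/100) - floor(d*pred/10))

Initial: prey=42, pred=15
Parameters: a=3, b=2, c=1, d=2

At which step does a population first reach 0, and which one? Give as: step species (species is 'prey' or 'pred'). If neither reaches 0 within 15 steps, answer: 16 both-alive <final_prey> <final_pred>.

Answer: 16 both-alive 6 7

Derivation:
Step 1: prey: 42+12-12=42; pred: 15+6-3=18
Step 2: prey: 42+12-15=39; pred: 18+7-3=22
Step 3: prey: 39+11-17=33; pred: 22+8-4=26
Step 4: prey: 33+9-17=25; pred: 26+8-5=29
Step 5: prey: 25+7-14=18; pred: 29+7-5=31
Step 6: prey: 18+5-11=12; pred: 31+5-6=30
Step 7: prey: 12+3-7=8; pred: 30+3-6=27
Step 8: prey: 8+2-4=6; pred: 27+2-5=24
Step 9: prey: 6+1-2=5; pred: 24+1-4=21
Step 10: prey: 5+1-2=4; pred: 21+1-4=18
Step 11: prey: 4+1-1=4; pred: 18+0-3=15
Step 12: prey: 4+1-1=4; pred: 15+0-3=12
Step 13: prey: 4+1-0=5; pred: 12+0-2=10
Step 14: prey: 5+1-1=5; pred: 10+0-2=8
Step 15: prey: 5+1-0=6; pred: 8+0-1=7
No extinction within 15 steps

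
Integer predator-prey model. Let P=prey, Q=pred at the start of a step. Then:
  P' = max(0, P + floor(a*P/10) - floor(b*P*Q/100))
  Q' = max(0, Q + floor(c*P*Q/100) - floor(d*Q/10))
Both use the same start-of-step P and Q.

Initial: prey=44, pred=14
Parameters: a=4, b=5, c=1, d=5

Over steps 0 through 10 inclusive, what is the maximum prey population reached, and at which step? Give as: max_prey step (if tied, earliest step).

Answer: 92 10

Derivation:
Step 1: prey: 44+17-30=31; pred: 14+6-7=13
Step 2: prey: 31+12-20=23; pred: 13+4-6=11
Step 3: prey: 23+9-12=20; pred: 11+2-5=8
Step 4: prey: 20+8-8=20; pred: 8+1-4=5
Step 5: prey: 20+8-5=23; pred: 5+1-2=4
Step 6: prey: 23+9-4=28; pred: 4+0-2=2
Step 7: prey: 28+11-2=37; pred: 2+0-1=1
Step 8: prey: 37+14-1=50; pred: 1+0-0=1
Step 9: prey: 50+20-2=68; pred: 1+0-0=1
Step 10: prey: 68+27-3=92; pred: 1+0-0=1
Max prey = 92 at step 10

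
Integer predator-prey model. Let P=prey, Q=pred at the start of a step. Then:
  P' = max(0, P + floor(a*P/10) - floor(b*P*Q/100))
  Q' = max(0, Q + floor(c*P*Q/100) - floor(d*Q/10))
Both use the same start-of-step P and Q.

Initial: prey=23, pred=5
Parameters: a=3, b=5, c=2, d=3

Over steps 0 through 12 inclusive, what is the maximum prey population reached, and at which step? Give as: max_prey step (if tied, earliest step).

Answer: 24 1

Derivation:
Step 1: prey: 23+6-5=24; pred: 5+2-1=6
Step 2: prey: 24+7-7=24; pred: 6+2-1=7
Step 3: prey: 24+7-8=23; pred: 7+3-2=8
Step 4: prey: 23+6-9=20; pred: 8+3-2=9
Step 5: prey: 20+6-9=17; pred: 9+3-2=10
Step 6: prey: 17+5-8=14; pred: 10+3-3=10
Step 7: prey: 14+4-7=11; pred: 10+2-3=9
Step 8: prey: 11+3-4=10; pred: 9+1-2=8
Step 9: prey: 10+3-4=9; pred: 8+1-2=7
Step 10: prey: 9+2-3=8; pred: 7+1-2=6
Step 11: prey: 8+2-2=8; pred: 6+0-1=5
Step 12: prey: 8+2-2=8; pred: 5+0-1=4
Max prey = 24 at step 1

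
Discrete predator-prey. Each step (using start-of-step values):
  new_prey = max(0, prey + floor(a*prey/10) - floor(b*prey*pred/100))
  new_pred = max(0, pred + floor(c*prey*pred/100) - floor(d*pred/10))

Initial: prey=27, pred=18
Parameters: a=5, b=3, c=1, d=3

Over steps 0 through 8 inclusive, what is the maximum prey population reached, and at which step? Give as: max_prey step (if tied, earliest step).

Answer: 32 8

Derivation:
Step 1: prey: 27+13-14=26; pred: 18+4-5=17
Step 2: prey: 26+13-13=26; pred: 17+4-5=16
Step 3: prey: 26+13-12=27; pred: 16+4-4=16
Step 4: prey: 27+13-12=28; pred: 16+4-4=16
Step 5: prey: 28+14-13=29; pred: 16+4-4=16
Step 6: prey: 29+14-13=30; pred: 16+4-4=16
Step 7: prey: 30+15-14=31; pred: 16+4-4=16
Step 8: prey: 31+15-14=32; pred: 16+4-4=16
Max prey = 32 at step 8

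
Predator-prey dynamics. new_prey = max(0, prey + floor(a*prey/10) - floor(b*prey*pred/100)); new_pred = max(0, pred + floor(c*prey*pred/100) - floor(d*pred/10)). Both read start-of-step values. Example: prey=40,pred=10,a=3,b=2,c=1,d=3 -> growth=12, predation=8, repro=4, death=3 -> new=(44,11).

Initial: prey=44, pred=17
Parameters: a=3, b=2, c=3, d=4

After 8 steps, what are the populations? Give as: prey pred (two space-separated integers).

Step 1: prey: 44+13-14=43; pred: 17+22-6=33
Step 2: prey: 43+12-28=27; pred: 33+42-13=62
Step 3: prey: 27+8-33=2; pred: 62+50-24=88
Step 4: prey: 2+0-3=0; pred: 88+5-35=58
Step 5: prey: 0+0-0=0; pred: 58+0-23=35
Step 6: prey: 0+0-0=0; pred: 35+0-14=21
Step 7: prey: 0+0-0=0; pred: 21+0-8=13
Step 8: prey: 0+0-0=0; pred: 13+0-5=8

Answer: 0 8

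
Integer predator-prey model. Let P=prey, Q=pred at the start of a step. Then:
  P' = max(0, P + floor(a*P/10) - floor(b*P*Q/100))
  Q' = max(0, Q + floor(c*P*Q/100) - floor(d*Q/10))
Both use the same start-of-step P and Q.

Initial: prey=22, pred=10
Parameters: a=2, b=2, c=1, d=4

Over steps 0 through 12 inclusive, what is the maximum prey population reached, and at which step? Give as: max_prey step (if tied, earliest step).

Answer: 69 12

Derivation:
Step 1: prey: 22+4-4=22; pred: 10+2-4=8
Step 2: prey: 22+4-3=23; pred: 8+1-3=6
Step 3: prey: 23+4-2=25; pred: 6+1-2=5
Step 4: prey: 25+5-2=28; pred: 5+1-2=4
Step 5: prey: 28+5-2=31; pred: 4+1-1=4
Step 6: prey: 31+6-2=35; pred: 4+1-1=4
Step 7: prey: 35+7-2=40; pred: 4+1-1=4
Step 8: prey: 40+8-3=45; pred: 4+1-1=4
Step 9: prey: 45+9-3=51; pred: 4+1-1=4
Step 10: prey: 51+10-4=57; pred: 4+2-1=5
Step 11: prey: 57+11-5=63; pred: 5+2-2=5
Step 12: prey: 63+12-6=69; pred: 5+3-2=6
Max prey = 69 at step 12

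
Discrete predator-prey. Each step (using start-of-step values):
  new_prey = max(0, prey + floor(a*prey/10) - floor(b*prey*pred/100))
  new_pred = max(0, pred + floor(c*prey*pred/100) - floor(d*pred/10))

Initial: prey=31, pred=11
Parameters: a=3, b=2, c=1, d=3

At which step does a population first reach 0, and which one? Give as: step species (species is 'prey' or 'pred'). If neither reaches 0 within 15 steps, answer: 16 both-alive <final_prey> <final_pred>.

Answer: 16 both-alive 14 14

Derivation:
Step 1: prey: 31+9-6=34; pred: 11+3-3=11
Step 2: prey: 34+10-7=37; pred: 11+3-3=11
Step 3: prey: 37+11-8=40; pred: 11+4-3=12
Step 4: prey: 40+12-9=43; pred: 12+4-3=13
Step 5: prey: 43+12-11=44; pred: 13+5-3=15
Step 6: prey: 44+13-13=44; pred: 15+6-4=17
Step 7: prey: 44+13-14=43; pred: 17+7-5=19
Step 8: prey: 43+12-16=39; pred: 19+8-5=22
Step 9: prey: 39+11-17=33; pred: 22+8-6=24
Step 10: prey: 33+9-15=27; pred: 24+7-7=24
Step 11: prey: 27+8-12=23; pred: 24+6-7=23
Step 12: prey: 23+6-10=19; pred: 23+5-6=22
Step 13: prey: 19+5-8=16; pred: 22+4-6=20
Step 14: prey: 16+4-6=14; pred: 20+3-6=17
Step 15: prey: 14+4-4=14; pred: 17+2-5=14
No extinction within 15 steps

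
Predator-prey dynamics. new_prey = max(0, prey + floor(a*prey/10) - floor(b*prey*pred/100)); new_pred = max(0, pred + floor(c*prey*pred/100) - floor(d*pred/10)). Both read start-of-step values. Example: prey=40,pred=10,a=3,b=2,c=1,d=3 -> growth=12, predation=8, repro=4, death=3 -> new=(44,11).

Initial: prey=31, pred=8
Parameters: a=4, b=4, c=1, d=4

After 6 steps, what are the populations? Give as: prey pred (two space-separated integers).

Answer: 56 9

Derivation:
Step 1: prey: 31+12-9=34; pred: 8+2-3=7
Step 2: prey: 34+13-9=38; pred: 7+2-2=7
Step 3: prey: 38+15-10=43; pred: 7+2-2=7
Step 4: prey: 43+17-12=48; pred: 7+3-2=8
Step 5: prey: 48+19-15=52; pred: 8+3-3=8
Step 6: prey: 52+20-16=56; pred: 8+4-3=9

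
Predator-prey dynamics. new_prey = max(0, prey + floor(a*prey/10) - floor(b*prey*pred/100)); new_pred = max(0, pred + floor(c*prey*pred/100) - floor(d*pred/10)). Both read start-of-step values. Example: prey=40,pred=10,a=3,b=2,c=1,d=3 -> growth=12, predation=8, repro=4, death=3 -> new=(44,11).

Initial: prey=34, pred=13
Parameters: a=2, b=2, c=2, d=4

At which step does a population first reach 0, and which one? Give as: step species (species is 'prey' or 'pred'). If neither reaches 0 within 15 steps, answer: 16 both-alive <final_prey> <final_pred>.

Answer: 16 both-alive 14 2

Derivation:
Step 1: prey: 34+6-8=32; pred: 13+8-5=16
Step 2: prey: 32+6-10=28; pred: 16+10-6=20
Step 3: prey: 28+5-11=22; pred: 20+11-8=23
Step 4: prey: 22+4-10=16; pred: 23+10-9=24
Step 5: prey: 16+3-7=12; pred: 24+7-9=22
Step 6: prey: 12+2-5=9; pred: 22+5-8=19
Step 7: prey: 9+1-3=7; pred: 19+3-7=15
Step 8: prey: 7+1-2=6; pred: 15+2-6=11
Step 9: prey: 6+1-1=6; pred: 11+1-4=8
Step 10: prey: 6+1-0=7; pred: 8+0-3=5
Step 11: prey: 7+1-0=8; pred: 5+0-2=3
Step 12: prey: 8+1-0=9; pred: 3+0-1=2
Step 13: prey: 9+1-0=10; pred: 2+0-0=2
Step 14: prey: 10+2-0=12; pred: 2+0-0=2
Step 15: prey: 12+2-0=14; pred: 2+0-0=2
No extinction within 15 steps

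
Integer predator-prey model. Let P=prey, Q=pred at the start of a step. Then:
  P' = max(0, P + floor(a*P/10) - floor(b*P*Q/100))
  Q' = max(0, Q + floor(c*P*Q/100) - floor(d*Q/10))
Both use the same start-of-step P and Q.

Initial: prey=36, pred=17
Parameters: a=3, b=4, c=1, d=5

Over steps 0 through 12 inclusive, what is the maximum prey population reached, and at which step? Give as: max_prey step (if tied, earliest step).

Answer: 70 12

Derivation:
Step 1: prey: 36+10-24=22; pred: 17+6-8=15
Step 2: prey: 22+6-13=15; pred: 15+3-7=11
Step 3: prey: 15+4-6=13; pred: 11+1-5=7
Step 4: prey: 13+3-3=13; pred: 7+0-3=4
Step 5: prey: 13+3-2=14; pred: 4+0-2=2
Step 6: prey: 14+4-1=17; pred: 2+0-1=1
Step 7: prey: 17+5-0=22; pred: 1+0-0=1
Step 8: prey: 22+6-0=28; pred: 1+0-0=1
Step 9: prey: 28+8-1=35; pred: 1+0-0=1
Step 10: prey: 35+10-1=44; pred: 1+0-0=1
Step 11: prey: 44+13-1=56; pred: 1+0-0=1
Step 12: prey: 56+16-2=70; pred: 1+0-0=1
Max prey = 70 at step 12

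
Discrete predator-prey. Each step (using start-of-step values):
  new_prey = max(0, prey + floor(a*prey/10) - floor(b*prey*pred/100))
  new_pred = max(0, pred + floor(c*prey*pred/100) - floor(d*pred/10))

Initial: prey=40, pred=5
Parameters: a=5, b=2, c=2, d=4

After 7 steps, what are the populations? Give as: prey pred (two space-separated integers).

Answer: 0 93

Derivation:
Step 1: prey: 40+20-4=56; pred: 5+4-2=7
Step 2: prey: 56+28-7=77; pred: 7+7-2=12
Step 3: prey: 77+38-18=97; pred: 12+18-4=26
Step 4: prey: 97+48-50=95; pred: 26+50-10=66
Step 5: prey: 95+47-125=17; pred: 66+125-26=165
Step 6: prey: 17+8-56=0; pred: 165+56-66=155
Step 7: prey: 0+0-0=0; pred: 155+0-62=93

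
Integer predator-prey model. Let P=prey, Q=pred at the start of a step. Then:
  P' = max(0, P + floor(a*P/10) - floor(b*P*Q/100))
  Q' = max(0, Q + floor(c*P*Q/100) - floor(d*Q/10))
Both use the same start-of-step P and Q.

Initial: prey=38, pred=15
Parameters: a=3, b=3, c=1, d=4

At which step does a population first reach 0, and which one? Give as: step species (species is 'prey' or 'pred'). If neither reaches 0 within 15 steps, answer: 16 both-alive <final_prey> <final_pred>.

Answer: 16 both-alive 88 11

Derivation:
Step 1: prey: 38+11-17=32; pred: 15+5-6=14
Step 2: prey: 32+9-13=28; pred: 14+4-5=13
Step 3: prey: 28+8-10=26; pred: 13+3-5=11
Step 4: prey: 26+7-8=25; pred: 11+2-4=9
Step 5: prey: 25+7-6=26; pred: 9+2-3=8
Step 6: prey: 26+7-6=27; pred: 8+2-3=7
Step 7: prey: 27+8-5=30; pred: 7+1-2=6
Step 8: prey: 30+9-5=34; pred: 6+1-2=5
Step 9: prey: 34+10-5=39; pred: 5+1-2=4
Step 10: prey: 39+11-4=46; pred: 4+1-1=4
Step 11: prey: 46+13-5=54; pred: 4+1-1=4
Step 12: prey: 54+16-6=64; pred: 4+2-1=5
Step 13: prey: 64+19-9=74; pred: 5+3-2=6
Step 14: prey: 74+22-13=83; pred: 6+4-2=8
Step 15: prey: 83+24-19=88; pred: 8+6-3=11
No extinction within 15 steps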